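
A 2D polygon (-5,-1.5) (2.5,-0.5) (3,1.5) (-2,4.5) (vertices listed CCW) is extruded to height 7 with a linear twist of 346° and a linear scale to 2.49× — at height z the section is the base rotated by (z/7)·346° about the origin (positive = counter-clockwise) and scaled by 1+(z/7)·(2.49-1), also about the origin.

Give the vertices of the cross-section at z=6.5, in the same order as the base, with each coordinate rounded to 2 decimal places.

t = z/height = 6.5/7 = 0.928571
s = 1 + (scale-1)·z/height = 1 + (2.49-1)·6.5/7 = 2.383571
θ = twist·z/height = 346°·6.5/7 = 321.2857° = 5.607494 rad
cos θ = 0.780274, sin θ = -0.625437 (intermediates below are computed at full precision and shown rounded to 5 d.p.)
v1: (-5,-1.5) → rotate → (-4.83953,1.95677) → ×s → (-11.53536,4.66411) → (-11.54,4.66)
v2: (2.5,-0.5) → rotate → (1.63797,-1.95373) → ×s → (3.90421,-4.65686) → (3.90,-4.66)
v3: (3,1.5) → rotate → (3.27898,-0.70590) → ×s → (7.81568,-1.68256) → (7.82,-1.68)
v4: (-2,4.5) → rotate → (1.25392,4.76211) → ×s → (2.98880,11.35083) → (2.99,11.35)

Cross-section at z=6.5: (-11.54,4.66) (3.90,-4.66) (7.82,-1.68) (2.99,11.35)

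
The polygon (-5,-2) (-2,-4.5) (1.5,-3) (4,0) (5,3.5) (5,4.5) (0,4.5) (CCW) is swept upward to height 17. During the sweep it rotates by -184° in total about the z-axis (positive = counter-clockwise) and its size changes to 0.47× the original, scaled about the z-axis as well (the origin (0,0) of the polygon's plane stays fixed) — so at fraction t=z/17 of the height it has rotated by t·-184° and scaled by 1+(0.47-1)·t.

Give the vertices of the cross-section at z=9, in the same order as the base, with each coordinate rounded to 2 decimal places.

t = z/height = 9/17 = 0.529412
s = 1 + (scale-1)·z/height = 1 + (0.47-1)·9/17 = 0.719412
θ = twist·z/height = -184°·9/17 = -97.4118° = -1.700156 rad
cos θ = -0.128999, sin θ = -0.991645 (intermediates below are computed at full precision and shown rounded to 5 d.p.)
v1: (-5,-2) → rotate → (-1.33829,5.21622) → ×s → (-0.96278,3.75261) → (-0.96,3.75)
v2: (-2,-4.5) → rotate → (-4.20440,2.56379) → ×s → (-3.02470,1.84442) → (-3.02,1.84)
v3: (1.5,-3) → rotate → (-3.16843,-1.10047) → ×s → (-2.27941,-0.79169) → (-2.28,-0.79)
v4: (4,0) → rotate → (-0.51600,-3.96658) → ×s → (-0.37121,-2.85360) → (-0.37,-2.85)
v5: (5,3.5) → rotate → (2.82576,-5.40972) → ×s → (2.03289,-3.89182) → (2.03,-3.89)
v6: (5,4.5) → rotate → (3.81741,-5.53872) → ×s → (2.74629,-3.98462) → (2.75,-3.98)
v7: (0,4.5) → rotate → (4.46240,-0.58050) → ×s → (3.21030,-0.41762) → (3.21,-0.42)

Cross-section at z=9: (-0.96,3.75) (-3.02,1.84) (-2.28,-0.79) (-0.37,-2.85) (2.03,-3.89) (2.75,-3.98) (3.21,-0.42)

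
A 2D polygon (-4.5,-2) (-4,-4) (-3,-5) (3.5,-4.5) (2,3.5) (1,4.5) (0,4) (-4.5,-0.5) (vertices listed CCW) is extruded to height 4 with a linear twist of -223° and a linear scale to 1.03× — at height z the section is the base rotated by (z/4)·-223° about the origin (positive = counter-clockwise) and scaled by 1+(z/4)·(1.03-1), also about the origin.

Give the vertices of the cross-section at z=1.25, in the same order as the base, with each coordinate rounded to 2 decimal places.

t = z/height = 1.25/4 = 0.3125
s = 1 + (scale-1)·z/height = 1 + (1.03-1)·1.25/4 = 1.009375
θ = twist·z/height = -223°·1.25/4 = -69.6875° = -1.216276 rad
cos θ = 0.347140, sin θ = -0.937813 (intermediates below are computed at full precision and shown rounded to 5 d.p.)
v1: (-4.5,-2) → rotate → (-3.43776,3.52588) → ×s → (-3.46999,3.55893) → (-3.47,3.56)
v2: (-4,-4) → rotate → (-5.13981,2.36269) → ×s → (-5.18800,2.38484) → (-5.19,2.38)
v3: (-3,-5) → rotate → (-5.73049,1.07774) → ×s → (-5.78421,1.08784) → (-5.78,1.09)
v4: (3.5,-4.5) → rotate → (-3.00517,-4.84448) → ×s → (-3.03334,-4.88989) → (-3.03,-4.89)
v5: (2,3.5) → rotate → (3.97663,-0.66064) → ×s → (4.01391,-0.66683) → (4.01,-0.67)
v6: (1,4.5) → rotate → (4.56730,0.62432) → ×s → (4.61012,0.63017) → (4.61,0.63)
v7: (0,4) → rotate → (3.75125,1.38856) → ×s → (3.78642,1.40158) → (3.79,1.40)
v8: (-4.5,-0.5) → rotate → (-2.03104,4.04659) → ×s → (-2.05008,4.08453) → (-2.05,4.08)

Cross-section at z=1.25: (-3.47,3.56) (-5.19,2.38) (-5.78,1.09) (-3.03,-4.89) (4.01,-0.67) (4.61,0.63) (3.79,1.40) (-2.05,4.08)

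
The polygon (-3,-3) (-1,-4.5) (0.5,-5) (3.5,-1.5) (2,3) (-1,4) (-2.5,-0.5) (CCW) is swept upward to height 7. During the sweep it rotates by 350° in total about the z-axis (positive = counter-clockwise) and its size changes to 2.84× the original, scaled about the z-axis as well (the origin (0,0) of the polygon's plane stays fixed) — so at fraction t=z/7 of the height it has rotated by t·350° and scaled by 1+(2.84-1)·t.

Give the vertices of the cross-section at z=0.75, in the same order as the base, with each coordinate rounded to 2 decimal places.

t = z/height = 0.75/7 = 0.107143
s = 1 + (scale-1)·z/height = 1 + (2.84-1)·0.75/7 = 1.197143
θ = twist·z/height = 350°·0.75/7 = 37.5000° = 0.654498 rad
cos θ = 0.793353, sin θ = 0.608761 (intermediates below are computed at full precision and shown rounded to 5 d.p.)
v1: (-3,-3) → rotate → (-0.55378,-4.20634) → ×s → (-0.66295,-5.03560) → (-0.66,-5.04)
v2: (-1,-4.5) → rotate → (1.94607,-4.17885) → ×s → (2.32973,-5.00268) → (2.33,-5.00)
v3: (0.5,-5) → rotate → (3.44048,-3.66239) → ×s → (4.11875,-4.38440) → (4.12,-4.38)
v4: (3.5,-1.5) → rotate → (3.68988,0.94063) → ×s → (4.41731,1.12607) → (4.42,1.13)
v5: (2,3) → rotate → (-0.23958,3.59758) → ×s → (-0.28681,4.30682) → (-0.29,4.31)
v6: (-1,4) → rotate → (-3.22840,2.56465) → ×s → (-3.86485,3.07025) → (-3.86,3.07)
v7: (-2.5,-0.5) → rotate → (-1.67900,-1.91858) → ×s → (-2.01001,-2.29681) → (-2.01,-2.30)

Cross-section at z=0.75: (-0.66,-5.04) (2.33,-5.00) (4.12,-4.38) (4.42,1.13) (-0.29,4.31) (-3.86,3.07) (-2.01,-2.30)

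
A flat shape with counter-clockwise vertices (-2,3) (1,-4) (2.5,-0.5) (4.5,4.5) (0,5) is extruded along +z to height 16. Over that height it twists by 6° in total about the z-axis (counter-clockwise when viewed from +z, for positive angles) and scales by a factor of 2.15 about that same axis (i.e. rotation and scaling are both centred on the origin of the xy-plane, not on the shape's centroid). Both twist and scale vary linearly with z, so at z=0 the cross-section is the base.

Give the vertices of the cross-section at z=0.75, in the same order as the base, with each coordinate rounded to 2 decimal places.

t = z/height = 0.75/16 = 0.046875
s = 1 + (scale-1)·z/height = 1 + (2.15-1)·0.75/16 = 1.053906
θ = twist·z/height = 6°·0.75/16 = 0.2813° = 0.004909 rad
cos θ = 0.999988, sin θ = 0.004909 (intermediates below are computed at full precision and shown rounded to 5 d.p.)
v1: (-2,3) → rotate → (-2.01470,2.99015) → ×s → (-2.12331,3.15133) → (-2.12,3.15)
v2: (1,-4) → rotate → (1.01962,-3.99504) → ×s → (1.07459,-4.21040) → (1.07,-4.21)
v3: (2.5,-0.5) → rotate → (2.50242,-0.48772) → ×s → (2.63732,-0.51401) → (2.64,-0.51)
v4: (4.5,4.5) → rotate → (4.47786,4.52204) → ×s → (4.71924,4.76580) → (4.72,4.77)
v5: (0,5) → rotate → (-0.02454,4.99994) → ×s → (-0.02587,5.26947) → (-0.03,5.27)

Cross-section at z=0.75: (-2.12,3.15) (1.07,-4.21) (2.64,-0.51) (4.72,4.77) (-0.03,5.27)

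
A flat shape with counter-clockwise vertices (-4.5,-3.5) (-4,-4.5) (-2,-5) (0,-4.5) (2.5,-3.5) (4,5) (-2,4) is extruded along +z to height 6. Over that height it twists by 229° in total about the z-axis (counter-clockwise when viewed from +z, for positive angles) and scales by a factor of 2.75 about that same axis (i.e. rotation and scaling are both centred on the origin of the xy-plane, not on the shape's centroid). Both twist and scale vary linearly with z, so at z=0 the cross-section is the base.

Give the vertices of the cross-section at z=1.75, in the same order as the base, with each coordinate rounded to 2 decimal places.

t = z/height = 1.75/6 = 0.291667
s = 1 + (scale-1)·z/height = 1 + (2.75-1)·1.75/6 = 1.510417
θ = twist·z/height = 229°·1.75/6 = 66.7917° = 1.165734 rad
cos θ = 0.394076, sin θ = 0.919078 (intermediates below are computed at full precision and shown rounded to 5 d.p.)
v1: (-4.5,-3.5) → rotate → (1.44343,-5.51512) → ×s → (2.18019,-8.33012) → (2.18,-8.33)
v2: (-4,-4.5) → rotate → (2.55955,-5.44965) → ×s → (3.86599,-8.23125) → (3.87,-8.23)
v3: (-2,-5) → rotate → (3.80724,-3.80853) → ×s → (5.75052,-5.75247) → (5.75,-5.75)
v4: (0,-4.5) → rotate → (4.13585,-1.77334) → ×s → (6.24686,-2.67848) → (6.25,-2.68)
v5: (2.5,-3.5) → rotate → (4.20196,0.91843) → ×s → (6.34671,1.38721) → (6.35,1.39)
v6: (4,5) → rotate → (-3.01909,5.64669) → ×s → (-4.56008,8.52885) → (-4.56,8.53)
v7: (-2,4) → rotate → (-4.46446,-0.26185) → ×s → (-6.74320,-0.39551) → (-6.74,-0.40)

Cross-section at z=1.75: (2.18,-8.33) (3.87,-8.23) (5.75,-5.75) (6.25,-2.68) (6.35,1.39) (-4.56,8.53) (-6.74,-0.40)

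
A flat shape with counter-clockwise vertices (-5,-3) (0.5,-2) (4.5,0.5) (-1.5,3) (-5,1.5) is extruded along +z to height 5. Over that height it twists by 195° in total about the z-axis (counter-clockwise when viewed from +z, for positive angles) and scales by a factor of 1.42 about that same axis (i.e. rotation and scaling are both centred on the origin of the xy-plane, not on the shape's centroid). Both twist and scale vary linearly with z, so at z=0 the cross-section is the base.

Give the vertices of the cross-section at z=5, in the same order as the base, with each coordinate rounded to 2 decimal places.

Cross-section at z=5: (5.76,5.95) (-1.42,2.56) (-5.99,-2.34) (3.16,-3.56) (7.41,-0.22)

t = z/height = 5/5 = 1
s = 1 + (scale-1)·z/height = 1 + (1.42-1)·5/5 = 1.420000
θ = twist·z/height = 195°·5/5 = 195.0000° = 3.403392 rad
cos θ = -0.965926, sin θ = -0.258819 (intermediates below are computed at full precision and shown rounded to 5 d.p.)
v1: (-5,-3) → rotate → (4.05317,4.19187) → ×s → (5.75550,5.95246) → (5.76,5.95)
v2: (0.5,-2) → rotate → (-1.00060,1.80244) → ×s → (-1.42085,2.55947) → (-1.42,2.56)
v3: (4.5,0.5) → rotate → (-4.21726,-1.64765) → ×s → (-5.98850,-2.33966) → (-5.99,-2.34)
v4: (-1.5,3) → rotate → (2.22535,-2.50955) → ×s → (3.15999,-3.56356) → (3.16,-3.56)
v5: (-5,1.5) → rotate → (5.21786,-0.15479) → ×s → (7.40936,-0.21981) → (7.41,-0.22)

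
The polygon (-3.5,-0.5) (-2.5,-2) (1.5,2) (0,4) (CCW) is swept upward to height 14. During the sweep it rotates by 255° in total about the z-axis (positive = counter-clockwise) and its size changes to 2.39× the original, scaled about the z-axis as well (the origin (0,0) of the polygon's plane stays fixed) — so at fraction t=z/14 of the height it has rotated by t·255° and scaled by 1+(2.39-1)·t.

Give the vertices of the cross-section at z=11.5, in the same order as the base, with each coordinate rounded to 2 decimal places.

t = z/height = 11.5/14 = 0.821429
s = 1 + (scale-1)·z/height = 1 + (2.39-1)·11.5/14 = 2.141786
θ = twist·z/height = 255°·11.5/14 = 209.4643° = 3.655841 rad
cos θ = -0.870662, sin θ = -0.491881 (intermediates below are computed at full precision and shown rounded to 5 d.p.)
v1: (-3.5,-0.5) → rotate → (2.80138,2.15691) → ×s → (5.99995,4.61965) → (6.00,4.62)
v2: (-2.5,-2) → rotate → (1.19289,2.97103) → ×s → (2.55492,6.36330) → (2.55,6.36)
v3: (1.5,2) → rotate → (-0.32223,-2.47915) → ×s → (-0.69015,-5.30980) → (-0.69,-5.31)
v4: (0,4) → rotate → (1.96752,-3.48265) → ×s → (4.21401,-7.45909) → (4.21,-7.46)

Cross-section at z=11.5: (6.00,4.62) (2.55,6.36) (-0.69,-5.31) (4.21,-7.46)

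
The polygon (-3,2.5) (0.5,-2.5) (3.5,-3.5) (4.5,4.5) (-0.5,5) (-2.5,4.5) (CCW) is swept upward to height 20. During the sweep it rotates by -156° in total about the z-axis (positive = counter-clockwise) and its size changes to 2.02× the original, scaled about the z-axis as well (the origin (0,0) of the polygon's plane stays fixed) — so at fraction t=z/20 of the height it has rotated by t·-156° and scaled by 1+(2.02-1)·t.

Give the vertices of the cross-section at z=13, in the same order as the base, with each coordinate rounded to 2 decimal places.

Cross-section at z=13: (5.06,4.07) (-4.24,0.01) (-6.86,-4.56) (5.86,-8.82) (8.32,-0.83) (8.16,2.60)

t = z/height = 13/20 = 0.65
s = 1 + (scale-1)·z/height = 1 + (2.02-1)·13/20 = 1.663000
θ = twist·z/height = -156°·13/20 = -101.4000° = -1.769764 rad
cos θ = -0.197657, sin θ = -0.980271 (intermediates below are computed at full precision and shown rounded to 5 d.p.)
v1: (-3,2.5) → rotate → (3.04365,2.44667) → ×s → (5.06159,4.06881) → (5.06,4.07)
v2: (0.5,-2.5) → rotate → (-2.54951,0.00401) → ×s → (-4.23983,0.00666) → (-4.24,0.01)
v3: (3.5,-3.5) → rotate → (-4.12275,-2.73915) → ×s → (-6.85613,-4.55520) → (-6.86,-4.56)
v4: (4.5,4.5) → rotate → (3.52176,-5.30068) → ×s → (5.85669,-8.81503) → (5.86,-8.82)
v5: (-0.5,5) → rotate → (5.00018,-0.49815) → ×s → (8.31531,-0.82843) → (8.32,-0.83)
v6: (-2.5,4.5) → rotate → (4.90536,1.56122) → ×s → (8.15762,2.59631) → (8.16,2.60)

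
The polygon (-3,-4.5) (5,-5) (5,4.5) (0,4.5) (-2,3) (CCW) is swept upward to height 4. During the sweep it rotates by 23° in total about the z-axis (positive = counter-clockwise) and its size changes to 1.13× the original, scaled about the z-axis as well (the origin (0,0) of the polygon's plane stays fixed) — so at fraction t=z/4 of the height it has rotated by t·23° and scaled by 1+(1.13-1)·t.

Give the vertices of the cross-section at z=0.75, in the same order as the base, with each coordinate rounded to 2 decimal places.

Cross-section at z=0.75: (-2.72,-4.83) (5.49,-4.72) (4.76,4.98) (-0.35,4.60) (-2.27,2.91)

t = z/height = 0.75/4 = 0.1875
s = 1 + (scale-1)·z/height = 1 + (1.13-1)·0.75/4 = 1.024375
θ = twist·z/height = 23°·0.75/4 = 4.3125° = 0.075267 rad
cos θ = 0.997169, sin θ = 0.075196 (intermediates below are computed at full precision and shown rounded to 5 d.p.)
v1: (-3,-4.5) → rotate → (-2.65312,-4.71285) → ×s → (-2.71779,-4.82772) → (-2.72,-4.83)
v2: (5,-5) → rotate → (5.36183,-4.60986) → ×s → (5.49252,-4.72223) → (5.49,-4.72)
v3: (5,4.5) → rotate → (4.64746,4.86324) → ×s → (4.76074,4.98178) → (4.76,4.98)
v4: (0,4.5) → rotate → (-0.33838,4.48726) → ×s → (-0.34663,4.59664) → (-0.35,4.60)
v5: (-2,3) → rotate → (-2.21993,2.84111) → ×s → (-2.27404,2.91037) → (-2.27,2.91)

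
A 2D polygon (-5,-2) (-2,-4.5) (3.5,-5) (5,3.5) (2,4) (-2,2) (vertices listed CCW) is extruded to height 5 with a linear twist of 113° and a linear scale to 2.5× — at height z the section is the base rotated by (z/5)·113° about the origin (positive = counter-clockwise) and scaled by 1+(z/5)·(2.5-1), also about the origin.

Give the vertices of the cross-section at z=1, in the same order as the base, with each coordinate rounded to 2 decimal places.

t = z/height = 1/5 = 0.2
s = 1 + (scale-1)·z/height = 1 + (2.5-1)·1/5 = 1.300000
θ = twist·z/height = 113°·1/5 = 22.6000° = 0.394444 rad
cos θ = 0.923210, sin θ = 0.384295 (intermediates below are computed at full precision and shown rounded to 5 d.p.)
v1: (-5,-2) → rotate → (-3.84746,-3.76790) → ×s → (-5.00170,-4.89827) → (-5.00,-4.90)
v2: (-2,-4.5) → rotate → (-0.11709,-4.92304) → ×s → (-0.15222,-6.39995) → (-0.15,-6.40)
v3: (3.5,-5) → rotate → (5.15271,-3.27102) → ×s → (6.69853,-4.25232) → (6.70,-4.25)
v4: (5,3.5) → rotate → (3.27102,5.15271) → ×s → (4.25232,6.69853) → (4.25,6.70)
v5: (2,4) → rotate → (0.30924,4.46143) → ×s → (0.40201,5.79986) → (0.40,5.80)
v6: (-2,2) → rotate → (-2.61501,1.07783) → ×s → (-3.39951,1.40118) → (-3.40,1.40)

Cross-section at z=1: (-5.00,-4.90) (-0.15,-6.40) (6.70,-4.25) (4.25,6.70) (0.40,5.80) (-3.40,1.40)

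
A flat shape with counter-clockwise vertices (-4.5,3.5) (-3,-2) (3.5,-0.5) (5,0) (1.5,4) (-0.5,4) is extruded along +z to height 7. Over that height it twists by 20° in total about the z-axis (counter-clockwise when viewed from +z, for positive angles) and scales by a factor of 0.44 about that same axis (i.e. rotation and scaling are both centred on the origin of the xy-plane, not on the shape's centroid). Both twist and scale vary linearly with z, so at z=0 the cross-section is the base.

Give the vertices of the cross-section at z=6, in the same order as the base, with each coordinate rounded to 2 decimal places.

Cross-section at z=6: (-2.77,1.05) (-1.18,-1.45) (1.82,0.29) (2.48,0.77) (0.13,2.22) (-0.86,1.91)

t = z/height = 6/7 = 0.857143
s = 1 + (scale-1)·z/height = 1 + (0.44-1)·6/7 = 0.520000
θ = twist·z/height = 20°·6/7 = 17.1429° = 0.299199 rad
cos θ = 0.955573, sin θ = 0.294755 (intermediates below are computed at full precision and shown rounded to 5 d.p.)
v1: (-4.5,3.5) → rotate → (-5.33172,2.01811) → ×s → (-2.77249,1.04942) → (-2.77,1.05)
v2: (-3,-2) → rotate → (-2.27721,-2.79541) → ×s → (-1.18415,-1.45361) → (-1.18,-1.45)
v3: (3.5,-0.5) → rotate → (3.49188,0.55386) → ×s → (1.81578,0.28801) → (1.82,0.29)
v4: (5,0) → rotate → (4.77786,1.47378) → ×s → (2.48449,0.76636) → (2.48,0.77)
v5: (1.5,4) → rotate → (0.25434,4.26442) → ×s → (0.13226,2.21750) → (0.13,2.22)
v6: (-0.5,4) → rotate → (-1.65681,3.67491) → ×s → (-0.86154,1.91096) → (-0.86,1.91)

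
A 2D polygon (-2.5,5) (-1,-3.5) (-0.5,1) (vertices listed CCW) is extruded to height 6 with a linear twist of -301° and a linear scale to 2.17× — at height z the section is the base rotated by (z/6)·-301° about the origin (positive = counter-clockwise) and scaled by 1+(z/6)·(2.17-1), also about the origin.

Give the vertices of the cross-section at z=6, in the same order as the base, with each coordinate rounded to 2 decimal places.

Cross-section at z=6: (-12.09,0.94) (5.39,-5.77) (-2.42,0.19)

t = z/height = 6/6 = 1
s = 1 + (scale-1)·z/height = 1 + (2.17-1)·6/6 = 2.170000
θ = twist·z/height = -301°·6/6 = -301.0000° = -5.253441 rad
cos θ = 0.515038, sin θ = 0.857167 (intermediates below are computed at full precision and shown rounded to 5 d.p.)
v1: (-2.5,5) → rotate → (-5.57343,0.43227) → ×s → (-12.09435,0.93803) → (-12.09,0.94)
v2: (-1,-3.5) → rotate → (2.48505,-2.65980) → ×s → (5.39255,-5.77177) → (5.39,-5.77)
v3: (-0.5,1) → rotate → (-1.11469,0.08645) → ×s → (-2.41887,0.18761) → (-2.42,0.19)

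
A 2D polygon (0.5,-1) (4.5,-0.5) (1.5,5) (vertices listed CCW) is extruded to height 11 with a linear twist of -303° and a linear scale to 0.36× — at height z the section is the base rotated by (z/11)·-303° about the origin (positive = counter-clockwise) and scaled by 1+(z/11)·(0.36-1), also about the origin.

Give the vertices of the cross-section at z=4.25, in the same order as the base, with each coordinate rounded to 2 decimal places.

t = z/height = 4.25/11 = 0.386364
s = 1 + (scale-1)·z/height = 1 + (0.36-1)·4.25/11 = 0.752727
θ = twist·z/height = -303°·4.25/11 = -117.0682° = -2.043225 rad
cos θ = -0.455050, sin θ = -0.890466 (intermediates below are computed at full precision and shown rounded to 5 d.p.)
v1: (0.5,-1) → rotate → (-1.11799,0.00982) → ×s → (-0.84154,0.00739) → (-0.84,0.01)
v2: (4.5,-0.5) → rotate → (-2.49296,-3.77957) → ×s → (-1.87652,-2.84499) → (-1.88,-2.84)
v3: (1.5,5) → rotate → (3.76975,-3.61095) → ×s → (2.83760,-2.71806) → (2.84,-2.72)

Cross-section at z=4.25: (-0.84,0.01) (-1.88,-2.84) (2.84,-2.72)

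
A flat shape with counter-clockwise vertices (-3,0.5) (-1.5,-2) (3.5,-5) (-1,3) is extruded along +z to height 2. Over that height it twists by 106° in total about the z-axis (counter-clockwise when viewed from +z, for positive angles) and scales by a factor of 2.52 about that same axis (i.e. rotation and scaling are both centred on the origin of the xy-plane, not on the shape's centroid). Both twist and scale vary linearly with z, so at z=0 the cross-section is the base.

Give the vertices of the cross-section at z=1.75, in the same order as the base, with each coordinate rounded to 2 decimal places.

t = z/height = 1.75/2 = 0.875
s = 1 + (scale-1)·z/height = 1 + (2.52-1)·1.75/2 = 2.330000
θ = twist·z/height = 106°·1.75/2 = 92.7500° = 1.618793 rad
cos θ = -0.047978, sin θ = 0.998848 (intermediates below are computed at full precision and shown rounded to 5 d.p.)
v1: (-3,0.5) → rotate → (-0.35549,-3.02053) → ×s → (-0.82829,-7.03784) → (-0.83,-7.04)
v2: (-1.5,-2) → rotate → (2.06966,-1.40232) → ×s → (4.82232,-3.26740) → (4.82,-3.27)
v3: (3.5,-5) → rotate → (4.82632,3.73586) → ×s → (11.24532,8.70455) → (11.25,8.70)
v4: (-1,3) → rotate → (-2.94857,-1.14278) → ×s → (-6.87016,-2.66268) → (-6.87,-2.66)

Cross-section at z=1.75: (-0.83,-7.04) (4.82,-3.27) (11.25,8.70) (-6.87,-2.66)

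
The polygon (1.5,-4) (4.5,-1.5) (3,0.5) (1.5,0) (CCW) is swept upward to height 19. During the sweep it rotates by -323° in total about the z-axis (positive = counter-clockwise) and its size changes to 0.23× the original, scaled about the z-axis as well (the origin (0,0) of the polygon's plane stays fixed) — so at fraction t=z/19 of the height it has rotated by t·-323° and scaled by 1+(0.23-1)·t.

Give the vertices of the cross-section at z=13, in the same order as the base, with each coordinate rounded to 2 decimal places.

Cross-section at z=13: (0.71,1.89) (-1.14,1.93) (-1.23,0.75) (-0.54,0.47)

t = z/height = 13/19 = 0.684211
s = 1 + (scale-1)·z/height = 1 + (0.23-1)·13/19 = 0.473158
θ = twist·z/height = -323°·13/19 = -221.0000° = -3.857178 rad
cos θ = -0.754710, sin θ = 0.656059 (intermediates below are computed at full precision and shown rounded to 5 d.p.)
v1: (1.5,-4) → rotate → (1.49217,4.00293) → ×s → (0.70603,1.89402) → (0.71,1.89)
v2: (4.5,-1.5) → rotate → (-2.41210,4.08433) → ×s → (-1.14131,1.93253) → (-1.14,1.93)
v3: (3,0.5) → rotate → (-2.59216,1.59082) → ×s → (-1.22650,0.75271) → (-1.23,0.75)
v4: (1.5,0) → rotate → (-1.13206,0.98409) → ×s → (-0.53565,0.46563) → (-0.54,0.47)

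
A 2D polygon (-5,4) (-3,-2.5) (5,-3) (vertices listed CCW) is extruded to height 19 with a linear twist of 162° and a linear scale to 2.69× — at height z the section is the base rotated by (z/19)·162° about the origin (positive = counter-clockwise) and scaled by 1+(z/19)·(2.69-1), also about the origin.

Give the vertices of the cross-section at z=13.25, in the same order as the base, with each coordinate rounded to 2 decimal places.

t = z/height = 13.25/19 = 0.697368
s = 1 + (scale-1)·z/height = 1 + (2.69-1)·13.25/19 = 2.178553
θ = twist·z/height = 162°·13.25/19 = 112.9737° = 1.971763 rad
cos θ = -0.390308, sin θ = 0.920684 (intermediates below are computed at full precision and shown rounded to 5 d.p.)
v1: (-5,4) → rotate → (-1.73120,-6.16465) → ×s → (-3.77150,-13.43002) → (-3.77,-13.43)
v2: (-3,-2.5) → rotate → (3.47264,-1.78628) → ×s → (7.56532,-3.89151) → (7.57,-3.89)
v3: (5,-3) → rotate → (0.81051,5.77435) → ×s → (1.76574,12.57972) → (1.77,12.58)

Cross-section at z=13.25: (-3.77,-13.43) (7.57,-3.89) (1.77,12.58)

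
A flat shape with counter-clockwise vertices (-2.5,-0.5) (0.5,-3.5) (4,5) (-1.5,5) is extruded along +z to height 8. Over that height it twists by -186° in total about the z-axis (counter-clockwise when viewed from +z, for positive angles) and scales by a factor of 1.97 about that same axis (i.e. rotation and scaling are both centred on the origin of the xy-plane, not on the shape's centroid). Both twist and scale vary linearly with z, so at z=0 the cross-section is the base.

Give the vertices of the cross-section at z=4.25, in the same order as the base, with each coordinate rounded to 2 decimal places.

t = z/height = 4.25/8 = 0.53125
s = 1 + (scale-1)·z/height = 1 + (1.97-1)·4.25/8 = 1.515313
θ = twist·z/height = -186°·4.25/8 = -98.8125° = -1.724603 rad
cos θ = -0.153201, sin θ = -0.988195 (intermediates below are computed at full precision and shown rounded to 5 d.p.)
v1: (-2.5,-0.5) → rotate → (-0.11109,2.54709) → ×s → (-0.16834,3.85963) → (-0.17,3.86)
v2: (0.5,-3.5) → rotate → (-3.53528,0.04211) → ×s → (-5.35706,0.06381) → (-5.36,0.06)
v3: (4,5) → rotate → (4.32817,-4.71879) → ×s → (6.55853,-7.15044) → (6.56,-7.15)
v4: (-1.5,5) → rotate → (5.17078,0.71629) → ×s → (7.83534,1.08540) → (7.84,1.09)

Cross-section at z=4.25: (-0.17,3.86) (-5.36,0.06) (6.56,-7.15) (7.84,1.09)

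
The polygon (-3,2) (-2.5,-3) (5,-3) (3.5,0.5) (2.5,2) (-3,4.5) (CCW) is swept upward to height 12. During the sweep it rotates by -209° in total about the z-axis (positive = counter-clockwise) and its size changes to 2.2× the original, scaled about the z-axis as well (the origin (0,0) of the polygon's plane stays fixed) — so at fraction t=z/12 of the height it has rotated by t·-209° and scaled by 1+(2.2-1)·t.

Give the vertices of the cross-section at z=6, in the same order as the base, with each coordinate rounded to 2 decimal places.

t = z/height = 6/12 = 0.5
s = 1 + (scale-1)·z/height = 1 + (2.2-1)·6/12 = 1.600000
θ = twist·z/height = -209°·6/12 = -104.5000° = -1.823869 rad
cos θ = -0.250380, sin θ = -0.968148 (intermediates below are computed at full precision and shown rounded to 5 d.p.)
v1: (-3,2) → rotate → (2.68744,2.40368) → ×s → (4.29990,3.84589) → (4.30,3.85)
v2: (-2.5,-3) → rotate → (-2.27849,3.17151) → ×s → (-3.64559,5.07441) → (-3.65,5.07)
v3: (5,-3) → rotate → (-4.15634,-4.08960) → ×s → (-6.65015,-6.54336) → (-6.65,-6.54)
v4: (3.5,0.5) → rotate → (-0.39226,-3.51371) → ×s → (-0.62761,-5.62193) → (-0.63,-5.62)
v5: (2.5,2) → rotate → (1.31035,-2.92113) → ×s → (2.09655,-4.67381) → (2.10,-4.67)
v6: (-3,4.5) → rotate → (5.10780,1.77773) → ×s → (8.17249,2.84437) → (8.17,2.84)

Cross-section at z=6: (4.30,3.85) (-3.65,5.07) (-6.65,-6.54) (-0.63,-5.62) (2.10,-4.67) (8.17,2.84)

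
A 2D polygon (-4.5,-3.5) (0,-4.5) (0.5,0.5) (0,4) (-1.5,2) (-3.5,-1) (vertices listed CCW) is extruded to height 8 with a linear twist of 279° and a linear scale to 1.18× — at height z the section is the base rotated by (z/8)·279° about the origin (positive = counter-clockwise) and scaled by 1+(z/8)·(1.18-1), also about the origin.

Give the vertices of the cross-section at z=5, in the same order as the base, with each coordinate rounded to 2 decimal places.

t = z/height = 5/8 = 0.625
s = 1 + (scale-1)·z/height = 1 + (1.18-1)·5/8 = 1.112500
θ = twist·z/height = 279°·5/8 = 174.3750° = 3.043418 rad
cos θ = -0.995185, sin θ = 0.098017 (intermediates below are computed at full precision and shown rounded to 5 d.p.)
v1: (-4.5,-3.5) → rotate → (4.82139,3.04207) → ×s → (5.36380,3.38430) → (5.36,3.38)
v2: (0,-4.5) → rotate → (0.44108,4.47833) → ×s → (0.49070,4.98214) → (0.49,4.98)
v3: (0.5,0.5) → rotate → (-0.54660,-0.44858) → ×s → (-0.60809,-0.49905) → (-0.61,-0.50)
v4: (0,4) → rotate → (-0.39207,-3.98074) → ×s → (-0.43618,-4.42857) → (-0.44,-4.43)
v5: (-1.5,2) → rotate → (1.29674,-2.13740) → ×s → (1.44263,-2.37785) → (1.44,-2.38)
v6: (-3.5,-1) → rotate → (3.58116,0.65212) → ×s → (3.98404,0.72549) → (3.98,0.73)

Cross-section at z=5: (5.36,3.38) (0.49,4.98) (-0.61,-0.50) (-0.44,-4.43) (1.44,-2.38) (3.98,0.73)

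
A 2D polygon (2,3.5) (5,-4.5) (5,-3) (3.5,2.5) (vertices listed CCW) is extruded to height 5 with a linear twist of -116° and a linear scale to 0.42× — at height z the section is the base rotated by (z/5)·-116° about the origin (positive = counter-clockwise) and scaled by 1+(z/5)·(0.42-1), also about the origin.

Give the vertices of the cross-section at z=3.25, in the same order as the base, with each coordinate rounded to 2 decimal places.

t = z/height = 3.25/5 = 0.65
s = 1 + (scale-1)·z/height = 1 + (0.42-1)·3.25/5 = 0.623000
θ = twist·z/height = -116°·3.25/5 = -75.4000° = -1.315978 rad
cos θ = 0.252069, sin θ = -0.967709 (intermediates below are computed at full precision and shown rounded to 5 d.p.)
v1: (2,3.5) → rotate → (3.89112,-1.05318) → ×s → (2.42417,-0.65613) → (2.42,-0.66)
v2: (5,-4.5) → rotate → (-3.09434,-5.97286) → ×s → (-1.92778,-3.72109) → (-1.93,-3.72)
v3: (5,-3) → rotate → (-1.64278,-5.59475) → ×s → (-1.02345,-3.48553) → (-1.02,-3.49)
v4: (3.5,2.5) → rotate → (3.30152,-2.75681) → ×s → (2.05684,-1.71749) → (2.06,-1.72)

Cross-section at z=3.25: (2.42,-0.66) (-1.93,-3.72) (-1.02,-3.49) (2.06,-1.72)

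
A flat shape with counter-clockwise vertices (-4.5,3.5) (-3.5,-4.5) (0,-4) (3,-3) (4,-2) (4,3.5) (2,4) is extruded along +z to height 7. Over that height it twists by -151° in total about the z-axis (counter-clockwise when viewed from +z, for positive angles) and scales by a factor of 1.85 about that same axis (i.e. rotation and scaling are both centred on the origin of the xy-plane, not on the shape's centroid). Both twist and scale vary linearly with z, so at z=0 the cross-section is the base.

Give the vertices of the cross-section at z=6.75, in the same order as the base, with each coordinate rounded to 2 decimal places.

t = z/height = 6.75/7 = 0.964286
s = 1 + (scale-1)·z/height = 1 + (1.85-1)·6.75/7 = 1.819643
θ = twist·z/height = -151°·6.75/7 = -145.6071° = -2.541324 rad
cos θ = -0.825184, sin θ = -0.564864 (intermediates below are computed at full precision and shown rounded to 5 d.p.)
v1: (-4.5,3.5) → rotate → (5.69035,-0.34626) → ×s → (10.35441,-0.63006) → (10.35,-0.63)
v2: (-3.5,-4.5) → rotate → (0.34626,5.69035) → ×s → (0.63006,10.35441) → (0.63,10.35)
v3: (0,-4) → rotate → (-2.25946,3.30074) → ×s → (-4.11140,6.00616) → (-4.11,6.01)
v4: (3,-3) → rotate → (-4.17014,0.78096) → ×s → (-7.58817,1.42107) → (-7.59,1.42)
v5: (4,-2) → rotate → (-4.43046,-0.60909) → ×s → (-8.06186,-1.10832) → (-8.06,-1.11)
v6: (4,3.5) → rotate → (-1.32371,-5.14760) → ×s → (-2.40868,-9.36679) → (-2.41,-9.37)
v7: (2,4) → rotate → (0.60909,-4.43046) → ×s → (1.10832,-8.06186) → (1.11,-8.06)

Cross-section at z=6.75: (10.35,-0.63) (0.63,10.35) (-4.11,6.01) (-7.59,1.42) (-8.06,-1.11) (-2.41,-9.37) (1.11,-8.06)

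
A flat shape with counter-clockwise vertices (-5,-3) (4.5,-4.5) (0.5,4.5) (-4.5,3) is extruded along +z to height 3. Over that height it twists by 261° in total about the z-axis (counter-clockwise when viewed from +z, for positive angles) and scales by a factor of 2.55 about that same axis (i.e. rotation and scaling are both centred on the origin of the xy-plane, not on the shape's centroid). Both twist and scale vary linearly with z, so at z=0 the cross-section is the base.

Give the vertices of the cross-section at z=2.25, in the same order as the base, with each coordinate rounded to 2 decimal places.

Cross-section at z=2.25: (8.65,9.18) (-12.01,6.72) (1.60,-9.66) (11.13,-3.60)

t = z/height = 2.25/3 = 0.75
s = 1 + (scale-1)·z/height = 1 + (2.55-1)·2.25/3 = 2.162500
θ = twist·z/height = 261°·2.25/3 = 195.7500° = 3.416482 rad
cos θ = -0.962455, sin θ = -0.271440 (intermediates below are computed at full precision and shown rounded to 5 d.p.)
v1: (-5,-3) → rotate → (3.99795,4.24457) → ×s → (8.64558,9.17888) → (8.65,9.18)
v2: (4.5,-4.5) → rotate → (-5.55253,3.10957) → ×s → (-12.00735,6.72444) → (-12.01,6.72)
v3: (0.5,4.5) → rotate → (0.74025,-4.46677) → ×s → (1.60080,-9.65939) → (1.60,-9.66)
v4: (-4.5,3) → rotate → (5.14537,-1.66588) → ×s → (11.12686,-3.60247) → (11.13,-3.60)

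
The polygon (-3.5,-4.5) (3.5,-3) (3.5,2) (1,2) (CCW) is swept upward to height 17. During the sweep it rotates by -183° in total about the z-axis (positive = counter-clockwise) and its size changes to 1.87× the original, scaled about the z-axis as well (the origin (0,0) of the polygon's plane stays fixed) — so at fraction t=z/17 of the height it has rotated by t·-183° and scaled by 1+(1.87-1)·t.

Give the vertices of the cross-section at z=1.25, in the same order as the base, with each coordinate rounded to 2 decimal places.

t = z/height = 1.25/17 = 0.0735294
s = 1 + (scale-1)·z/height = 1 + (1.87-1)·1.25/17 = 1.063971
θ = twist·z/height = -183°·1.25/17 = -13.4559° = -0.234849 rad
cos θ = 0.972549, sin θ = -0.232697 (intermediates below are computed at full precision and shown rounded to 5 d.p.)
v1: (-3.5,-4.5) → rotate → (-4.45106,-3.56203) → ×s → (-4.73579,-3.78990) → (-4.74,-3.79)
v2: (3.5,-3) → rotate → (2.70583,-3.73209) → ×s → (2.87893,-3.97083) → (2.88,-3.97)
v3: (3.5,2) → rotate → (3.86932,1.13066) → ×s → (4.11684,1.20299) → (4.12,1.20)
v4: (1,2) → rotate → (1.43794,1.71240) → ×s → (1.52993,1.82195) → (1.53,1.82)

Cross-section at z=1.25: (-4.74,-3.79) (2.88,-3.97) (4.12,1.20) (1.53,1.82)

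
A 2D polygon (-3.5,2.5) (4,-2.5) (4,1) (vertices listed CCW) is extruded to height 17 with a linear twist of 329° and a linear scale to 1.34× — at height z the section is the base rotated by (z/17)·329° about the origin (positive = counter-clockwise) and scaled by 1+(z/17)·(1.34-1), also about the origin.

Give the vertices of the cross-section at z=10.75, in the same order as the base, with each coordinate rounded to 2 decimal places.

t = z/height = 10.75/17 = 0.632353
s = 1 + (scale-1)·z/height = 1 + (1.34-1)·10.75/17 = 1.215000
θ = twist·z/height = 329°·10.75/17 = 208.0441° = 3.631055 rad
cos θ = -0.882586, sin θ = -0.470151 (intermediates below are computed at full precision and shown rounded to 5 d.p.)
v1: (-3.5,2.5) → rotate → (4.26443,-0.56094) → ×s → (5.18128,-0.68154) → (5.18,-0.68)
v2: (4,-2.5) → rotate → (-4.70572,0.32586) → ×s → (-5.71745,0.39592) → (-5.72,0.40)
v3: (4,1) → rotate → (-3.06019,-2.76319) → ×s → (-3.71813,-3.35728) → (-3.72,-3.36)

Cross-section at z=10.75: (5.18,-0.68) (-5.72,0.40) (-3.72,-3.36)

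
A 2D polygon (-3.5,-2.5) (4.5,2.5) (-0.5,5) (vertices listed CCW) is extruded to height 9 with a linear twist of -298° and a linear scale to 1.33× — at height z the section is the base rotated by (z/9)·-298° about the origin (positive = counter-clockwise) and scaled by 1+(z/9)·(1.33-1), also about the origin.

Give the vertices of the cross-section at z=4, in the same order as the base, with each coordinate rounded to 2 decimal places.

Cross-section at z=4: (0.59,4.90) (-1.37,-5.74) (4.62,-3.45)

t = z/height = 4/9 = 0.444444
s = 1 + (scale-1)·z/height = 1 + (1.33-1)·4/9 = 1.146667
θ = twist·z/height = -298°·4/9 = -132.4444° = -2.311592 rad
cos θ = -0.674875, sin θ = -0.737932 (intermediates below are computed at full precision and shown rounded to 5 d.p.)
v1: (-3.5,-2.5) → rotate → (0.51723,4.26995) → ×s → (0.59309,4.89621) → (0.59,4.90)
v2: (4.5,2.5) → rotate → (-1.19211,-5.00788) → ×s → (-1.36695,-5.74237) → (-1.37,-5.74)
v3: (-0.5,5) → rotate → (4.02710,-3.00541) → ×s → (4.61774,-3.44620) → (4.62,-3.45)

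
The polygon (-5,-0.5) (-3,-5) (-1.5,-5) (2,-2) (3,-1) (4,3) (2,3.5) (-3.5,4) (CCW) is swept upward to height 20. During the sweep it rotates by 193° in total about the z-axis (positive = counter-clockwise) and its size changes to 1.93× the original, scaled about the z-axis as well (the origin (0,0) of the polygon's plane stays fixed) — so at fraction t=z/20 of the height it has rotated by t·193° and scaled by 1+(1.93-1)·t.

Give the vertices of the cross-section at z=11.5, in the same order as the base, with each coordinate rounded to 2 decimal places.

t = z/height = 11.5/20 = 0.575
s = 1 + (scale-1)·z/height = 1 + (1.93-1)·11.5/20 = 1.534750
θ = twist·z/height = 193°·11.5/20 = 110.9750° = 1.936879 rad
cos θ = -0.357961, sin θ = 0.933737 (intermediates below are computed at full precision and shown rounded to 5 d.p.)
v1: (-5,-0.5) → rotate → (2.25667,-4.48970) → ×s → (3.46343,-6.89057) → (3.46,-6.89)
v2: (-3,-5) → rotate → (5.74257,-1.01141) → ×s → (8.81340,-1.55226) → (8.81,-1.55)
v3: (-1.5,-5) → rotate → (5.20562,0.38920) → ×s → (7.98933,0.59732) → (7.99,0.60)
v4: (2,-2) → rotate → (1.15155,2.58339) → ×s → (1.76734,3.96486) → (1.77,3.96)
v5: (3,-1) → rotate → (-0.14014,3.15917) → ×s → (-0.21509,4.84854) → (-0.22,4.85)
v6: (4,3) → rotate → (-4.23305,2.66107) → ×s → (-6.49668,4.08407) → (-6.50,4.08)
v7: (2,3.5) → rotate → (-3.98400,0.61461) → ×s → (-6.11444,0.94327) → (-6.11,0.94)
v8: (-3.5,4) → rotate → (-2.48208,-4.69992) → ×s → (-3.80938,-7.21320) → (-3.81,-7.21)

Cross-section at z=11.5: (3.46,-6.89) (8.81,-1.55) (7.99,0.60) (1.77,3.96) (-0.22,4.85) (-6.50,4.08) (-6.11,0.94) (-3.81,-7.21)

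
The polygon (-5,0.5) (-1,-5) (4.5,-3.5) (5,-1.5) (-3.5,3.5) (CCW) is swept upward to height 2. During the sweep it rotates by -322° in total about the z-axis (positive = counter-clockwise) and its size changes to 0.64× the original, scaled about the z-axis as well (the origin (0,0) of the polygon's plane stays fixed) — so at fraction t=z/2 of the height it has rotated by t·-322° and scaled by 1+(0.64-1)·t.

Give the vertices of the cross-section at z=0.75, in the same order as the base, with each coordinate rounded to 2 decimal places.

t = z/height = 0.75/2 = 0.375
s = 1 + (scale-1)·z/height = 1 + (0.64-1)·0.75/2 = 0.865000
θ = twist·z/height = -322°·0.75/2 = -120.7500° = -2.107485 rad
cos θ = -0.511293, sin θ = -0.859406 (intermediates below are computed at full precision and shown rounded to 5 d.p.)
v1: (-5,0.5) → rotate → (2.98617,4.04139) → ×s → (2.58304,3.49580) → (2.58,3.50)
v2: (-1,-5) → rotate → (-3.78574,3.41587) → ×s → (-3.27466,2.95473) → (-3.27,2.95)
v3: (4.5,-3.5) → rotate → (-5.30874,-2.07780) → ×s → (-4.59206,-1.79730) → (-4.59,-1.80)
v4: (5,-1.5) → rotate → (-3.84558,-3.53009) → ×s → (-3.32642,-3.05353) → (-3.33,-3.05)
v5: (-3.5,3.5) → rotate → (4.79745,1.21840) → ×s → (4.14979,1.05391) → (4.15,1.05)

Cross-section at z=0.75: (2.58,3.50) (-3.27,2.95) (-4.59,-1.80) (-3.33,-3.05) (4.15,1.05)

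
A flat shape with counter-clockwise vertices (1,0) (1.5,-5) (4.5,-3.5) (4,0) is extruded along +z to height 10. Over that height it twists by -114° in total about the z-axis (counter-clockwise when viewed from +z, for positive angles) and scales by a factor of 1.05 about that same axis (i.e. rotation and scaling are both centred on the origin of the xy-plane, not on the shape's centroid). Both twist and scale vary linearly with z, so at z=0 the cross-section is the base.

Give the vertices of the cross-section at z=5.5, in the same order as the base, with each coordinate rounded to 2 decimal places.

Cross-section at z=5.5: (0.47,-0.91) (-3.86,-3.73) (-1.08,-5.76) (1.89,-3.65)

t = z/height = 5.5/10 = 0.55
s = 1 + (scale-1)·z/height = 1 + (1.05-1)·5.5/10 = 1.027500
θ = twist·z/height = -114°·5.5/10 = -62.7000° = -1.094321 rad
cos θ = 0.458650, sin θ = -0.888617 (intermediates below are computed at full precision and shown rounded to 5 d.p.)
v1: (1,0) → rotate → (0.45865,-0.88862) → ×s → (0.47126,-0.91305) → (0.47,-0.91)
v2: (1.5,-5) → rotate → (-3.75511,-3.62617) → ×s → (-3.85838,-3.72589) → (-3.86,-3.73)
v3: (4.5,-3.5) → rotate → (-1.04624,-5.60405) → ×s → (-1.07501,-5.75816) → (-1.08,-5.76)
v4: (4,0) → rotate → (1.83460,-3.55447) → ×s → (1.88505,-3.65222) → (1.89,-3.65)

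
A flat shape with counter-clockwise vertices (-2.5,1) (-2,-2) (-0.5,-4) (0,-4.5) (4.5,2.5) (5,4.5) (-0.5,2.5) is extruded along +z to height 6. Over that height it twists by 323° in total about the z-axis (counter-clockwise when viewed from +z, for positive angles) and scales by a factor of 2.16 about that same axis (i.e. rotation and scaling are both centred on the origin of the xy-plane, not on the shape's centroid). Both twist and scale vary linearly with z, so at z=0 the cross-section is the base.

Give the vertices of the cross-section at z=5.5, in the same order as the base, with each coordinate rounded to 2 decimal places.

t = z/height = 5.5/6 = 0.916667
s = 1 + (scale-1)·z/height = 1 + (2.16-1)·5.5/6 = 2.063333
θ = twist·z/height = 323°·5.5/6 = 296.0833° = 5.167629 rad
cos θ = 0.439678, sin θ = -0.898156 (intermediates below are computed at full precision and shown rounded to 5 d.p.)
v1: (-2.5,1) → rotate → (-0.20104,2.68507) → ×s → (-0.41481,5.54019) → (-0.41,5.54)
v2: (-2,-2) → rotate → (-2.67567,0.91696) → ×s → (-5.52079,1.89198) → (-5.52,1.89)
v3: (-0.5,-4) → rotate → (-3.81246,-1.30963) → ×s → (-7.86638,-2.70221) → (-7.87,-2.70)
v4: (0,-4.5) → rotate → (-4.04170,-1.97855) → ×s → (-8.33937,-4.08241) → (-8.34,-4.08)
v5: (4.5,2.5) → rotate → (4.22394,-2.94250) → ×s → (8.71540,-6.07137) → (8.72,-6.07)
v6: (5,4.5) → rotate → (6.24009,-2.51223) → ×s → (12.87538,-5.18356) → (12.88,-5.18)
v7: (-0.5,2.5) → rotate → (2.02555,1.54827) → ×s → (4.17938,3.19460) → (4.18,3.19)

Cross-section at z=5.5: (-0.41,5.54) (-5.52,1.89) (-7.87,-2.70) (-8.34,-4.08) (8.72,-6.07) (12.88,-5.18) (4.18,3.19)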